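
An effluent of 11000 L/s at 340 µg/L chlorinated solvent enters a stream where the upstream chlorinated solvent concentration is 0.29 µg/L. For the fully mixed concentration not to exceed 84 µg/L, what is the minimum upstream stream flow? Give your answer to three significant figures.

Set C_mix = 84: (Q·0.2900 + 11000·340.0) / (Q + 11000) = 84
→ Q = 11000·(340.0 − 84)/(84 − 0.2900) = 33640 L/s.

33600 L/s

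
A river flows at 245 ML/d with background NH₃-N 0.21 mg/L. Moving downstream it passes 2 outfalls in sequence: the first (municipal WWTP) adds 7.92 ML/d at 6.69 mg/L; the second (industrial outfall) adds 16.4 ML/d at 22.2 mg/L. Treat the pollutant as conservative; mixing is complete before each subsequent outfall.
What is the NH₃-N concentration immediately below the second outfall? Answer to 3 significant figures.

1.74 mg/L

Outfall 1: combined Q = 252.9 ML/d; C = (245.0·0.2100 + 7.920·6.690)/252.9 = 0.4129 mg/L.
Outfall 2: combined Q = 269.3 ML/d; C = (252.9·0.4129 + 16.40·22.20)/269.3 = 1.740 mg/L.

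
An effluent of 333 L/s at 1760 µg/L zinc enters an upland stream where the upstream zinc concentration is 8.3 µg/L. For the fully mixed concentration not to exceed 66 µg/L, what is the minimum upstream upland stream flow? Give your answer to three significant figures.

9780 L/s

Set C_mix = 66: (Q·8.300 + 333.0·1760) / (Q + 333.0) = 66
→ Q = 333.0·(1760 − 66)/(66 − 8.300) = 9776 L/s.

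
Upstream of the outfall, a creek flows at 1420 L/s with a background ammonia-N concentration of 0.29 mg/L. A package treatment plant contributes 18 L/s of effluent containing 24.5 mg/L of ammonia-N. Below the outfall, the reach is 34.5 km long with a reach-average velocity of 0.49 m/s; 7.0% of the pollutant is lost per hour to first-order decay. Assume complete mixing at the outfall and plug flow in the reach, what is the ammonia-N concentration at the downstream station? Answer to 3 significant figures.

0.143 mg/L

Mass balance: C = (1420·0.2900 + 18.00·24.50) / 1438 = 852.8/1438 = 0.5930 mg/L.
Travel time t = 34.5·1000 / 0.49 = 70410 s = 19.56 h.
7.0%/h lost → k = −ln(1 − 0.07) = 0.07257 h⁻¹.
Applying C = C₀e^(−kt): 0.5930 × 0.2419 = 0.1434 mg/L.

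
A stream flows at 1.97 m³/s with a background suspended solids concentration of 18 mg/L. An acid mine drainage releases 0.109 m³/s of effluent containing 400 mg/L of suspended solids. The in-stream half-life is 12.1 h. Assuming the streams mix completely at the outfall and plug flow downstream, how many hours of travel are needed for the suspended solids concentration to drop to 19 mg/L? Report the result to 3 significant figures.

Flow-weighted average: C = (1.970·18.00 + 0.1090·400.0) / 2.079 = 79.06/2.079 = 38.03 mg/L.
Half-life 12.1 h → k = ln 2 / 12.1 = 0.05728 h⁻¹ = 1.375 d⁻¹.
38.03·exp(−k·t) = 19 → t = ln(38.03/19)/k = 43610 s = 12.11 h.

12.1 h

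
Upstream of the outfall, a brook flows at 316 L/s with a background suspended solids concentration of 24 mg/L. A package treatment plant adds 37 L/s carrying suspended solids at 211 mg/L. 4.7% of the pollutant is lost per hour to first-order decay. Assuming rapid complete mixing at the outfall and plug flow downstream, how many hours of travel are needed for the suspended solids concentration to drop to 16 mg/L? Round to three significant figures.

20.8 h

After mixing, C = (316.0·24.00 + 37.00·211.0) / 353.0 = 15390/353.0 = 43.60 mg/L.
4.7%/h lost → k = −ln(1 − 0.047) = 0.04814 h⁻¹.
43.60·exp(−k·t) = 16 → t = ln(43.60/16)/k = 74970 s = 20.82 h.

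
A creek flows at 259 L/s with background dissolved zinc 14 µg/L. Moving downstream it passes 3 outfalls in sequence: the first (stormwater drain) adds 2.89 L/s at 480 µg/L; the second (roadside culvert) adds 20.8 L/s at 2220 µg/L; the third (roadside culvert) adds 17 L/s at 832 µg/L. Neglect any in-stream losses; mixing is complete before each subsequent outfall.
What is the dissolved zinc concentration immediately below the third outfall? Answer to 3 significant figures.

218 µg/L

Below outfall 1: Q → 261.9 L/s, C = (259.0·14.00 + 2.890·480.0)/261.9 = 19.14 µg/L.
Below outfall 2: Q → 282.7 L/s, C = (261.9·19.14 + 20.80·2220)/282.7 = 181.1 µg/L.
Below outfall 3: Q → 299.7 L/s, C = (282.7·181.1 + 17.00·832.0)/299.7 = 218.0 µg/L.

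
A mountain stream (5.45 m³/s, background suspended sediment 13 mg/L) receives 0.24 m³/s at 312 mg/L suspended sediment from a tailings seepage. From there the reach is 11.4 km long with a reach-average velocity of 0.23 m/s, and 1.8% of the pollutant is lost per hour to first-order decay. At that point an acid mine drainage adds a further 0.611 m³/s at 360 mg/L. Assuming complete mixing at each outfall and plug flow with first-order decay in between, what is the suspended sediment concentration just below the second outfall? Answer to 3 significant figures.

Flow-weighted average: C = (5.450·13.00 + 0.2400·312.0) / 5.690 = 145.7/5.690 = 25.61 mg/L; combined flow 5.690 m³/s.
Travel time t = 11.4·1000 / 0.23 = 49570 s = 13.77 h.
1.8%/h lost → k = −ln(1 − 0.018) = 0.01816 h⁻¹.
Applying C = C₀e^(−kt): 25.61 × 0.7787 = 19.94 mg/L.
Second outfall: C = (5.690·19.94 + 0.6110·360.0)/6.301 = 52.92 mg/L.

52.9 mg/L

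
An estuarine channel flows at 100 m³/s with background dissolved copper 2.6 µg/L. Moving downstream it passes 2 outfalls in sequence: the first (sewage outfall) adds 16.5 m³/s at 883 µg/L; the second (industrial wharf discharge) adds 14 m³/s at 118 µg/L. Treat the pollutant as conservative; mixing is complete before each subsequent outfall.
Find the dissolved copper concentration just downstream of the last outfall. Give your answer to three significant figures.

126 µg/L

Outfall 1: combined Q = 116.5 m³/s; C = (100.0·2.600 + 16.50·883.0)/116.5 = 127.3 µg/L.
Outfall 2: combined Q = 130.5 m³/s; C = (116.5·127.3 + 14.00·118.0)/130.5 = 126.3 µg/L.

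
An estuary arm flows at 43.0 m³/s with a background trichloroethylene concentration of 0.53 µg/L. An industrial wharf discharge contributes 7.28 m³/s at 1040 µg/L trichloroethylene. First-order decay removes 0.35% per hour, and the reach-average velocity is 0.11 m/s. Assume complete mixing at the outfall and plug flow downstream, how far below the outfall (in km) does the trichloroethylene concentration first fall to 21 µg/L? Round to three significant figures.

223 km

Mass balance: C = (43.00·0.5300 + 7.280·1040) / 50.28 = 7594/50.28 = 151.0 µg/L.
0.35%/h lost → k = −ln(1 − 0.0035) = 0.003506 h⁻¹.
Set 151.0·exp(−k·t) = 21 → t = ln(151.0/21)/k = 2026000 s = 562.7 h.
Distance = v·t = 0.11·2026000 = 222800 m = 222.8 km.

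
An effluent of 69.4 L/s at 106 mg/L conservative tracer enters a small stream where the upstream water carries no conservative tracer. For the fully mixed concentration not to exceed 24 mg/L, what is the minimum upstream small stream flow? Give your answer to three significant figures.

Set C_mix = 24: (Q·0 + 69.40·106.0) / (Q + 69.40) = 24
→ Q = 69.40·(106.0 − 24)/(24 − 0) = 237.1 L/s.

237 L/s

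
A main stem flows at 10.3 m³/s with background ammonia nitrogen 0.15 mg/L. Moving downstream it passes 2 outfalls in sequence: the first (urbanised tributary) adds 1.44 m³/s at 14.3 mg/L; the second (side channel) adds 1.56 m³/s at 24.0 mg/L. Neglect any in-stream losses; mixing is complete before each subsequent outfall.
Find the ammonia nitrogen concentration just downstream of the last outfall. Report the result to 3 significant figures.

Below outfall 1: Q → 11.74 m³/s, C = (10.30·0.1500 + 1.440·14.30)/11.74 = 1.886 mg/L.
Below outfall 2: Q → 13.30 m³/s, C = (11.74·1.886 + 1.560·24.00)/13.30 = 4.479 mg/L.

4.48 mg/L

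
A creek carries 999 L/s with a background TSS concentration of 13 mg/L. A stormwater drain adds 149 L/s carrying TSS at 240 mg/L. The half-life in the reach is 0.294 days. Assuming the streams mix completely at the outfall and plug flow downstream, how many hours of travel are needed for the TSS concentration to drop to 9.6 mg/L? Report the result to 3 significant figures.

15.1 h

Conservation of mass: C = (999.0·13.00 + 149.0·240.0) / 1148 = 48750/1148 = 42.46 mg/L.
Half-life 0.294 d → k = ln 2 / 0.294 = 2.358 d⁻¹.
42.46·exp(−k·t) = 9.6 → t = ln(42.46/9.6)/k = 54490 s = 15.14 h.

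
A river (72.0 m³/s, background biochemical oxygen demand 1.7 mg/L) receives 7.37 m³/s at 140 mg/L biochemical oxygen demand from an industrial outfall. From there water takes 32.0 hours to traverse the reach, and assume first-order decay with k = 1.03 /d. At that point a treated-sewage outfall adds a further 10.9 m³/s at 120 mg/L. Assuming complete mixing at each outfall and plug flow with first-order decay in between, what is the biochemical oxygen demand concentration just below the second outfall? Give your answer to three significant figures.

17.7 mg/L

Mixed concentration C = ΣQC/ΣQ = (72.00·1.700 + 7.370·140.0) / 79.37 = 1154/79.37 = 14.54 mg/L; combined flow 79.37 m³/s.
After decay, C = 14.54 × e^(−kt) = 14.54 × 0.2533 = 3.683 mg/L.
Second outfall: C = (79.37·3.683 + 10.90·120.0)/90.27 = 17.73 mg/L.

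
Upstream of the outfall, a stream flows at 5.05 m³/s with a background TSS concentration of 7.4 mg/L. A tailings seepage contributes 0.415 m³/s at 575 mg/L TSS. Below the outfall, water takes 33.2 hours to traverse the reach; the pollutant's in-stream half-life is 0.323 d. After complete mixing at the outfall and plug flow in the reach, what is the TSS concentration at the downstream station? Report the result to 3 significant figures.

2.59 mg/L

Conservation of mass: C = (5.050·7.400 + 0.4150·575.0) / 5.465 = 276.0/5.465 = 50.50 mg/L.
Half-life 0.323 d → k = ln 2 / 0.323 = 2.146 d⁻¹.
After decay, C = 50.50 × e^(−kt) = 50.50 × 0.05138 = 2.595 mg/L.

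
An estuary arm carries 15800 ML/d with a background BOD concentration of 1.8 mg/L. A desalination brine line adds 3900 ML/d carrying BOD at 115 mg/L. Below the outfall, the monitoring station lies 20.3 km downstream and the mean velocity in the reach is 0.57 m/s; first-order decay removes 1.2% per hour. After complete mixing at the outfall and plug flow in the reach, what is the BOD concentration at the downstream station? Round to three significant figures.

Mixed concentration C = ΣQC/ΣQ = (15800·1.800 + 3900·115.0) / 19700 = 476900/19700 = 24.21 mg/L.
Travel time t = 20.3·1000 / 0.57 = 35610 s = 9.893 h.
1.2%/h lost → k = −ln(1 − 0.012) = 0.01207 h⁻¹.
Applying C = C₀e^(−kt): 24.21 × 0.8874 = 21.48 mg/L.

21.5 mg/L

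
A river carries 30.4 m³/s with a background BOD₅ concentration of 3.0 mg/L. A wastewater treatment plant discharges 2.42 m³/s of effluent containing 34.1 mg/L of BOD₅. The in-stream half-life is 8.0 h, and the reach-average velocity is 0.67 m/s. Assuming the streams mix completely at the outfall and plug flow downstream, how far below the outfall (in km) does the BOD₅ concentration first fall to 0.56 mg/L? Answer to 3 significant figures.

62.5 km

After mixing, C = (30.40·3.000 + 2.420·34.10) / 32.82 = 173.7/32.82 = 5.293 mg/L.
Half-life 8.0 h → k = ln 2 / 8.0 = 0.08664 h⁻¹ = 2.079 d⁻¹.
Set 5.293·exp(−k·t) = 0.56 → t = ln(5.293/0.56)/k = 93330 s = 25.93 h.
Distance = v·t = 0.67·93330 = 62530 m = 62.53 km.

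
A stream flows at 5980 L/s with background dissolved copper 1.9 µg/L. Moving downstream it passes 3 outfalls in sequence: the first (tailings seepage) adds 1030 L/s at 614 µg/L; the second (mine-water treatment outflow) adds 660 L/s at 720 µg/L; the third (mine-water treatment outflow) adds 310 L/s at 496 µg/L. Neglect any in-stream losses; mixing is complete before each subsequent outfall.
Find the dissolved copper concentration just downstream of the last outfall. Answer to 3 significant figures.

159 µg/L

Outfall 1: combined Q = 7010 L/s; C = (5980·1.900 + 1030·614.0)/7010 = 91.84 µg/L.
Outfall 2: combined Q = 7670 L/s; C = (7010·91.84 + 660.0·720.0)/7670 = 145.9 µg/L.
Outfall 3: combined Q = 7980 L/s; C = (7670·145.9 + 310.0·496.0)/7980 = 159.5 µg/L.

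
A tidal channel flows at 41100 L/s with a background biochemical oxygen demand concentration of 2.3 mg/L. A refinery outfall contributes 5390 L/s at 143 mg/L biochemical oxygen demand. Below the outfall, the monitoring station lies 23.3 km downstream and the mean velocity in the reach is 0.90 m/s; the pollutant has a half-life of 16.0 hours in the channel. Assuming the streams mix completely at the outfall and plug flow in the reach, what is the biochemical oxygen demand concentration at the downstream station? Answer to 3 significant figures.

Flow-weighted average: C = (41100·2.300 + 5390·143.0) / 46490 = 865300/46490 = 18.61 mg/L.
Travel time t = 23.3·1000 / 0.90 = 25890 s = 7.191 h.
Half-life 16.0 h → k = ln 2 / 16.0 = 0.04332 h⁻¹ = 1.040 d⁻¹.
Applying C = C₀e^(−kt): 18.61 × 0.7323 = 13.63 mg/L.

13.6 mg/L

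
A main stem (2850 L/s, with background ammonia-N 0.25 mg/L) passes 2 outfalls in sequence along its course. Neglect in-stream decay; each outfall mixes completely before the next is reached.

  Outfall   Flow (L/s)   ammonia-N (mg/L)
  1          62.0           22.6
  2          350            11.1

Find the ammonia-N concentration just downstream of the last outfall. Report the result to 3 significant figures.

1.84 mg/L

Outfall 1: combined Q = 2912 L/s; C = (2850·0.2500 + 62.00·22.60)/2912 = 0.7259 mg/L.
Outfall 2: combined Q = 3262 L/s; C = (2912·0.7259 + 350.0·11.10)/3262 = 1.839 mg/L.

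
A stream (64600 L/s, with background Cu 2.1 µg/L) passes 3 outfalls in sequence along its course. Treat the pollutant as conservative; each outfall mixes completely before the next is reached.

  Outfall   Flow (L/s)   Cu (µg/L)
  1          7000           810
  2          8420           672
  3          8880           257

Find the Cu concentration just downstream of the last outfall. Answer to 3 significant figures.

Below outfall 1: Q → 71600 L/s, C = (64600·2.100 + 7000·810.0)/71600 = 81.08 µg/L.
Below outfall 2: Q → 80020 L/s, C = (71600·81.08 + 8420·672.0)/80020 = 143.3 µg/L.
Below outfall 3: Q → 88900 L/s, C = (80020·143.3 + 8880·257.0)/88900 = 154.6 µg/L.

155 µg/L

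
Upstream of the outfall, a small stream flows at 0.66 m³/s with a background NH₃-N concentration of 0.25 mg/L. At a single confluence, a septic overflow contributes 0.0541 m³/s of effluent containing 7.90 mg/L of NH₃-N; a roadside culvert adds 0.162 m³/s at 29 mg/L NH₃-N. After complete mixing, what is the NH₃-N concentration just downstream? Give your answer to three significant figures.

6.04 mg/L

Mass balance: C = (0.6600·0.2500 + 0.05410·7.900 + 0.1620·29.00) / 0.8761 = 5.290/0.8761 = 6.039 mg/L.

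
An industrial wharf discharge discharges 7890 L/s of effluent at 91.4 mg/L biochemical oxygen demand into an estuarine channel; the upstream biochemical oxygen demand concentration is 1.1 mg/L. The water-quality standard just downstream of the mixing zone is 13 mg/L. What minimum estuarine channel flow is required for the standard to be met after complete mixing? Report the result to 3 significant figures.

Set C_mix = 13: (Q·1.100 + 7890·91.40) / (Q + 7890) = 13
→ Q = 7890·(91.40 − 13)/(13 − 1.100) = 51980 L/s.

52000 L/s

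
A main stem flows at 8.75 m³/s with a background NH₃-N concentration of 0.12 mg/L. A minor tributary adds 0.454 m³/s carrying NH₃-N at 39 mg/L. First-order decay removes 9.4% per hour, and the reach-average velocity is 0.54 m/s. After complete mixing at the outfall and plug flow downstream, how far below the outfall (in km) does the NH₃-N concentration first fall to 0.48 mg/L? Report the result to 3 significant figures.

Flow-weighted average: C = (8.750·0.1200 + 0.4540·39.00) / 9.204 = 18.76/9.204 = 2.038 mg/L.
9.4%/h lost → k = −ln(1 − 0.094) = 0.09872 h⁻¹.
Set 2.038·exp(−k·t) = 0.48 → t = ln(2.038/0.48)/k = 52730 s = 14.65 h.
Distance = v·t = 0.54·52730 = 28470 m = 28.47 km.

28.5 km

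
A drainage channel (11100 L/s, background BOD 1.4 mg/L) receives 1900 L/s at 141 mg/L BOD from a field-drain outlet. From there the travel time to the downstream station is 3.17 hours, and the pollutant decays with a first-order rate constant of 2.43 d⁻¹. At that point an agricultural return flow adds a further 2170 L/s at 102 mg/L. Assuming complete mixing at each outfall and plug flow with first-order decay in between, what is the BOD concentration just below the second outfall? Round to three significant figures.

28.1 mg/L

Conservation of mass: C = (11100·1.400 + 1900·141.0) / 13000 = 283400/13000 = 21.80 mg/L; combined flow 13000 L/s.
First-order decay: C = 21.80·exp(−k·t) = 21.80·0.7255 = 15.82 mg/L.
At the second outfall, C = (13000·15.82 + 2170·102.0) / (13000 + 2170) = 28.15 mg/L.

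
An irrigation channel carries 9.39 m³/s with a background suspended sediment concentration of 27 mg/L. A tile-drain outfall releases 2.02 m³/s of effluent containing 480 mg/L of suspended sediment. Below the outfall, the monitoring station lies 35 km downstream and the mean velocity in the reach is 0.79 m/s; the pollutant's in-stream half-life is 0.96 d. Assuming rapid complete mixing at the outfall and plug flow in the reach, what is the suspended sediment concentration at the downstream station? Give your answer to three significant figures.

74.0 mg/L

Flow-weighted average: C = (9.390·27.00 + 2.020·480.0) / 11.41 = 1223/11.41 = 107.2 mg/L.
Travel time t = 35·1000 / 0.79 = 44300 s = 12.31 h.
Half-life 0.96 d → k = ln 2 / 0.96 = 0.7220 d⁻¹.
After decay, C = 107.2 × e^(−kt) = 107.2 × 0.6906 = 74.03 mg/L.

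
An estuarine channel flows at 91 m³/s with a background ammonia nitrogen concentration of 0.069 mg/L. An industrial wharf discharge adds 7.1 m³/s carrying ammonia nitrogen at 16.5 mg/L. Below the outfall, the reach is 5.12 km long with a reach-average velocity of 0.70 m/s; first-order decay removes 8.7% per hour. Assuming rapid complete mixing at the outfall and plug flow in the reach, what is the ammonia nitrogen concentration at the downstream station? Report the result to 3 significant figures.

Flow-weighted average: C = (91.00·0.06900 + 7.100·16.50) / 98.10 = 123.4/98.10 = 1.258 mg/L.
Travel time t = 5.12·1000 / 0.70 = 7314 s = 2.032 h.
8.7%/h lost → k = −ln(1 − 0.087) = 0.09102 h⁻¹.
Applying C = C₀e^(−kt): 1.258 × 0.8312 = 1.046 mg/L.

1.05 mg/L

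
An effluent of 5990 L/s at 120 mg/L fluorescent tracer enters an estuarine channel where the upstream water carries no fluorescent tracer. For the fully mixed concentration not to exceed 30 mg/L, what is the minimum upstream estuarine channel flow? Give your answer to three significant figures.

18000 L/s

Set C_mix = 30: (Q·0 + 5990·120.0) / (Q + 5990) = 30
→ Q = 5990·(120.0 − 30)/(30 − 0) = 17970 L/s.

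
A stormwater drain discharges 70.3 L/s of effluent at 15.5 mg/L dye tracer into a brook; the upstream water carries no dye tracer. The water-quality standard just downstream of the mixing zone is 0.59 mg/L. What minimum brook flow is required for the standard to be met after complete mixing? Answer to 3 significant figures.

1780 L/s

Set C_mix = 0.59: (Q·0 + 70.30·15.50) / (Q + 70.30) = 0.59
→ Q = 70.30·(15.50 − 0.59)/(0.59 − 0) = 1777 L/s.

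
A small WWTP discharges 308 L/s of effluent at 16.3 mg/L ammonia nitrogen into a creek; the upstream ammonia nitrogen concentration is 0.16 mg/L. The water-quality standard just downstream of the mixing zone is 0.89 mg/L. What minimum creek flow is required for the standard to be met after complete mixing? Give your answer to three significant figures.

6500 L/s

Set C_mix = 0.89: (Q·0.1600 + 308.0·16.30) / (Q + 308.0) = 0.89
→ Q = 308.0·(16.30 − 0.89)/(0.89 − 0.1600) = 6502 L/s.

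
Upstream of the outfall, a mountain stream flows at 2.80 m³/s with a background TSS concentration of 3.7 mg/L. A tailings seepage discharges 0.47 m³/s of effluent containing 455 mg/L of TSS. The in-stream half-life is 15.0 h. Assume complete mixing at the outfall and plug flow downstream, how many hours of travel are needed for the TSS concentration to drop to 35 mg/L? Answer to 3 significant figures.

14.6 h

Flow-weighted average: C = (2.800·3.700 + 0.4700·455.0) / 3.270 = 224.2/3.270 = 68.57 mg/L.
Half-life 15.0 h → k = ln 2 / 15.0 = 0.04621 h⁻¹ = 1.109 d⁻¹.
68.57·exp(−k·t) = 35 → t = ln(68.57/35)/k = 52390 s = 14.55 h.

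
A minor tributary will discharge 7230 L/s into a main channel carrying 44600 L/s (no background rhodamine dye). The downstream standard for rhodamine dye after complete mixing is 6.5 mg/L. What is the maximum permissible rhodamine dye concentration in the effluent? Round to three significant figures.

At the limit, (Qr·Cr + Qe·Cₑ)/(Qr + Qe) = 6.5:
Cₑ = (51830·6.5 − 44600·0) / 7230 = 46.60 mg/L.

46.6 mg/L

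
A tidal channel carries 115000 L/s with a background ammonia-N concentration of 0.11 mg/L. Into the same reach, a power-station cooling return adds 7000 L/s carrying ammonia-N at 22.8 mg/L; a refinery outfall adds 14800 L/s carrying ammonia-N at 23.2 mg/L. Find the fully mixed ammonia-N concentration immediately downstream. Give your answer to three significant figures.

3.77 mg/L

After mixing, C = (115000·0.1100 + 7000·22.80 + 14800·23.20) / 136800 = 515600/136800 = 3.769 mg/L.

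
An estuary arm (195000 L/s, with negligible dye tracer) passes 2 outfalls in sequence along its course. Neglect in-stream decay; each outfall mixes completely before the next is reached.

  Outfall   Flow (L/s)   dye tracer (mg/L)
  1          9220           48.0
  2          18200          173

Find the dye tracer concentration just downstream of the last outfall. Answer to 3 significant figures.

16.1 mg/L

Outfall 1: combined Q = 204200 L/s; C = (195000·0 + 9220·48.00)/204200 = 2.167 mg/L.
Outfall 2: combined Q = 222400 L/s; C = (204200·2.167 + 18200·173.0)/222400 = 16.15 mg/L.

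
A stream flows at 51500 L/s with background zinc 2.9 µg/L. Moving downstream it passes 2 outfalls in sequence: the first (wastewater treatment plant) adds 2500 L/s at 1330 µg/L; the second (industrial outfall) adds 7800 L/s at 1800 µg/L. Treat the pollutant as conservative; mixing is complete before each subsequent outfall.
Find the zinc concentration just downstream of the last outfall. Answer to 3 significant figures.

283 µg/L

After outfall 1: Q = 51500 + 2500 = 54000 L/s; C = (51500·2.900 + 2500·1330)/54000 = 64.34 µg/L.
After outfall 2: Q = 54000 + 7800 = 61800 L/s; C = (54000·64.34 + 7800·1800)/61800 = 283.4 µg/L.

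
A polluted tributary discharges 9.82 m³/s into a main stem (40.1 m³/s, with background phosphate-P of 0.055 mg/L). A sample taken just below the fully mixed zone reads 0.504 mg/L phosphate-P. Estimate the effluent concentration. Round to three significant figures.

2.34 mg/L

Mass balance: 40.10·0.05500 + 9.820·Cₑ = 49.92·0.5040
→ Cₑ = (49.92·0.5040 − 40.10·0.05500) / 9.820 = 2.337 mg/L.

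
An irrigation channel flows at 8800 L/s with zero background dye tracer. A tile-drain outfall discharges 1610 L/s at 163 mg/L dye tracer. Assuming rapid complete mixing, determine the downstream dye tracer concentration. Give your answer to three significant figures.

Mass balance: C = (8800·0 + 1610·163.0) / 10410 = 262400/10410 = 25.21 mg/L.

25.2 mg/L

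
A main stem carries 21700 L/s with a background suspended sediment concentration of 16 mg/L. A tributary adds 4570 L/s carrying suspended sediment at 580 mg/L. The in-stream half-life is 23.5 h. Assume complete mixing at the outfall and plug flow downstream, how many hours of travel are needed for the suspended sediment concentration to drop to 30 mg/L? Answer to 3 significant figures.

After mixing, C = (21700·16.00 + 4570·580.0) / 26270 = 2998000/26270 = 114.1 mg/L.
Half-life 23.5 h → k = ln 2 / 23.5 = 0.02950 h⁻¹ = 0.7079 d⁻¹.
114.1·exp(−k·t) = 30 → t = ln(114.1/30)/k = 163100 s = 45.30 h.

45.3 h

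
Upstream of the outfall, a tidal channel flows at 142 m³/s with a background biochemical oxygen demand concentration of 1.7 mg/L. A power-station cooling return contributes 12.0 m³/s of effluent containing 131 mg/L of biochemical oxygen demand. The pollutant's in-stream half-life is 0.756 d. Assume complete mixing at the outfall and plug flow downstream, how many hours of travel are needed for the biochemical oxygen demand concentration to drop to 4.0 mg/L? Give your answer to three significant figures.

Flow-weighted average: C = (142.0·1.700 + 12.00·131.0) / 154.0 = 1813/154.0 = 11.78 mg/L.
Half-life 0.756 d → k = ln 2 / 0.756 = 0.9169 d⁻¹.
11.78·exp(−k·t) = 4.0 → t = ln(11.78/4.0)/k = 101700 s = 28.26 h.

28.3 h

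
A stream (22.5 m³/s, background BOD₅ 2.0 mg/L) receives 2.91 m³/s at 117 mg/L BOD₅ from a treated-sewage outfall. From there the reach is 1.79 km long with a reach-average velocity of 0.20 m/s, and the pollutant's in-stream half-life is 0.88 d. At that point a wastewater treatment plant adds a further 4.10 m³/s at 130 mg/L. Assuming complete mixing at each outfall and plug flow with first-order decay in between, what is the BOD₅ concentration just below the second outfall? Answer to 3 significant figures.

Conservation of mass: C = (22.50·2.000 + 2.910·117.0) / 25.41 = 385.5/25.41 = 15.17 mg/L; combined flow 25.41 m³/s.
Travel time t = 1.79·1000 / 0.20 = 8950 s = 2.486 h.
Half-life 0.88 d → k = ln 2 / 0.88 = 0.7877 d⁻¹.
First-order decay: C = 15.17·exp(−k·t) = 15.17·0.9216 = 13.98 mg/L.
At the second outfall, C = (25.41·13.98 + 4.100·130.0) / (25.41 + 4.100) = 30.10 mg/L.

30.1 mg/L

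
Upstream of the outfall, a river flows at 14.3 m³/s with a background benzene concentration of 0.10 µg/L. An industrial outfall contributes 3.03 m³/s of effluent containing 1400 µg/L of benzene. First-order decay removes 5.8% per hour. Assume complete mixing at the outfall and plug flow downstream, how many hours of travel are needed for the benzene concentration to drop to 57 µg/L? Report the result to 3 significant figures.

24.4 h

After mixing, C = (14.30·0.1000 + 3.030·1400) / 17.33 = 4243/17.33 = 244.9 µg/L.
5.8%/h lost → k = −ln(1 − 0.058) = 0.05975 h⁻¹.
244.9·exp(−k·t) = 57 → t = ln(244.9/57)/k = 87820 s = 24.40 h.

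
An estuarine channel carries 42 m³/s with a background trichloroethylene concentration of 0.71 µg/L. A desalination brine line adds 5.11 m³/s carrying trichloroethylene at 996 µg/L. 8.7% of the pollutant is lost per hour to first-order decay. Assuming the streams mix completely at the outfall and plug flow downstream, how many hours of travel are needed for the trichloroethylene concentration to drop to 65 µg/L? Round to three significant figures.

5.65 h

After mixing, C = (42.00·0.7100 + 5.110·996.0) / 47.11 = 5119/47.11 = 108.7 µg/L.
8.7%/h lost → k = −ln(1 − 0.087) = 0.09102 h⁻¹.
108.7·exp(−k·t) = 65 → t = ln(108.7/65)/k = 20330 s = 5.646 h.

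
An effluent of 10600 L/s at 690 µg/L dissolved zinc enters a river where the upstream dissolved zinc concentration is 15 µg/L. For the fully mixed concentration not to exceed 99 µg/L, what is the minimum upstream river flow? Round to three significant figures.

74600 L/s

Set C_mix = 99: (Q·15.00 + 10600·690.0) / (Q + 10600) = 99
→ Q = 10600·(690.0 − 99)/(99 − 15.00) = 74580 L/s.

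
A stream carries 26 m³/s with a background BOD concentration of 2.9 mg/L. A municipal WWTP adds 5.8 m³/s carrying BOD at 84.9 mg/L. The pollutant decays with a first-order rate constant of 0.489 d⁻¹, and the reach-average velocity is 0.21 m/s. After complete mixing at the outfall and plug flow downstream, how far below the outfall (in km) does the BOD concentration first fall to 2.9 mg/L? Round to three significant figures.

After mixing, C = (26.00·2.900 + 5.800·84.90) / 31.80 = 567.8/31.80 = 17.86 mg/L.
Set 17.86·exp(−k·t) = 2.9 → t = ln(17.86/2.9)/k = 321200 s = 89.21 h.
Distance = v·t = 0.21·321200 = 67440 m = 67.44 km.

67.4 km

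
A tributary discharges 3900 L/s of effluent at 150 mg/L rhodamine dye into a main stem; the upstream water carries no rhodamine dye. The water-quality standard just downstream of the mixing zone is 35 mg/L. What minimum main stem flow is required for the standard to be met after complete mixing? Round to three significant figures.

12800 L/s

Set C_mix = 35: (Q·0 + 3900·150.0) / (Q + 3900) = 35
→ Q = 3900·(150.0 − 35)/(35 − 0) = 12810 L/s.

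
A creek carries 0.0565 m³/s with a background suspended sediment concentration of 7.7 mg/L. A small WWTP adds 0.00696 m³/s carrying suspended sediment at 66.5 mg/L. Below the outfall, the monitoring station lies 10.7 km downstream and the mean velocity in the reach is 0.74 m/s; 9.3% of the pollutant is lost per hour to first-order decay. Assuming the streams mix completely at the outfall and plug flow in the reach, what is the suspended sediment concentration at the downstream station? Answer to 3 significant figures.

Flow-weighted average: C = (0.05650·7.700 + 0.006960·66.50) / 0.06346 = 0.8979/0.06346 = 14.15 mg/L.
Travel time t = 10.7·1000 / 0.74 = 14460 s = 4.017 h.
9.3%/h lost → k = −ln(1 − 0.093) = 0.09761 h⁻¹.
First-order decay: C = 14.15·exp(−k·t) = 14.15·0.6757 = 9.560 mg/L.

9.56 mg/L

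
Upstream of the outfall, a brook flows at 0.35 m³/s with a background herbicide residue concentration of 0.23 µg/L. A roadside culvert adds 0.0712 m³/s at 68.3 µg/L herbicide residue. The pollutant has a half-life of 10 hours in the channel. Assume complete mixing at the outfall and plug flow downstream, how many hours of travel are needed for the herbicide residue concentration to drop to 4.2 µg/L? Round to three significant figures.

14.8 h

Conservation of mass: C = (0.3500·0.2300 + 0.07120·68.30) / 0.4212 = 4.943/0.4212 = 11.74 µg/L.
Half-life 10 h → k = ln 2 / 10 = 0.06931 h⁻¹ = 1.664 d⁻¹.
11.74·exp(−k·t) = 4.2 → t = ln(11.74/4.2)/k = 53370 s = 14.83 h.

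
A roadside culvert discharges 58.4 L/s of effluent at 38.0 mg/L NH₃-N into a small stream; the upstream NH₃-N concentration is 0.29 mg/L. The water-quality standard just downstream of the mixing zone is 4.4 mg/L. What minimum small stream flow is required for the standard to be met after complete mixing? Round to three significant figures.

Set C_mix = 4.4: (Q·0.2900 + 58.40·38.00) / (Q + 58.40) = 4.4
→ Q = 58.40·(38.00 − 4.4)/(4.4 − 0.2900) = 477.4 L/s.

477 L/s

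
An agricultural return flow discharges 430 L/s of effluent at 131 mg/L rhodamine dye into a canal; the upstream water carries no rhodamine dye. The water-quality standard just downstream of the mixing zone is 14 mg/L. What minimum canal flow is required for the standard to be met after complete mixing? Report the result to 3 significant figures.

3590 L/s

Set C_mix = 14: (Q·0 + 430.0·131.0) / (Q + 430.0) = 14
→ Q = 430.0·(131.0 − 14)/(14 − 0) = 3594 L/s.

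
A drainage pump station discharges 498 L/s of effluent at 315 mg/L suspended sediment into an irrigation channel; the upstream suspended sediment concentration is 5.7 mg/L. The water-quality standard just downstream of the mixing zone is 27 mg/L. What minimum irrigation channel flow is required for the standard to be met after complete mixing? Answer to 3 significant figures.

Set C_mix = 27: (Q·5.700 + 498.0·315.0) / (Q + 498.0) = 27
→ Q = 498.0·(315.0 − 27)/(27 − 5.700) = 6734 L/s.

6730 L/s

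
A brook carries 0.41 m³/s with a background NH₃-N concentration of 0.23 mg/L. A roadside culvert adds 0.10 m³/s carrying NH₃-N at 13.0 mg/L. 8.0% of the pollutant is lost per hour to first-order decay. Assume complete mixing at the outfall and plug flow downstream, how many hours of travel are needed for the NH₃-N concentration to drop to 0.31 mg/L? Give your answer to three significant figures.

Conservation of mass: C = (0.4100·0.2300 + 0.1000·13.00) / 0.5100 = 1.394/0.5100 = 2.734 mg/L.
8.0%/h lost → k = −ln(1 − 0.08) = 0.08338 h⁻¹.
2.734·exp(−k·t) = 0.31 → t = ln(2.734/0.31)/k = 93990 s = 26.11 h.

26.1 h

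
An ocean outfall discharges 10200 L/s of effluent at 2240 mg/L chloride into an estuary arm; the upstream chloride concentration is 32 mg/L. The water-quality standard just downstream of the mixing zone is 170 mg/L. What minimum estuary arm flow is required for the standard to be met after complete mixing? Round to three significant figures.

Set C_mix = 170: (Q·32.00 + 10200·2240) / (Q + 10200) = 170
→ Q = 10200·(2240 − 170)/(170 − 32.00) = 153000 L/s.

153000 L/s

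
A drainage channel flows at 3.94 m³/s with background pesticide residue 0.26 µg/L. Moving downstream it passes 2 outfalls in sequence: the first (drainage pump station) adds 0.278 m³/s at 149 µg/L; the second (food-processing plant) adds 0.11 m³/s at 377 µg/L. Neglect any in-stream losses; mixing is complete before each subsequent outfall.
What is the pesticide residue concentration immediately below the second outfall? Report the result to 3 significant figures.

19.4 µg/L

After outfall 1: Q = 3.940 + 0.2780 = 4.218 m³/s; C = (3.940·0.2600 + 0.2780·149.0)/4.218 = 10.06 µg/L.
After outfall 2: Q = 4.218 + 0.1100 = 4.328 m³/s; C = (4.218·10.06 + 0.1100·377.0)/4.328 = 19.39 µg/L.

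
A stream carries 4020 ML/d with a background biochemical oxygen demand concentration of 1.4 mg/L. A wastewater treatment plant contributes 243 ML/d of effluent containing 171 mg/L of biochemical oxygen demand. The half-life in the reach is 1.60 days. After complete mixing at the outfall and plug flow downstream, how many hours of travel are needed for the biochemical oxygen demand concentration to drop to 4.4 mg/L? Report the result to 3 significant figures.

51.1 h

After mixing, C = (4020·1.400 + 243.0·171.0) / 4263 = 47180/4263 = 11.07 mg/L.
Half-life 1.60 d → k = ln 2 / 1.60 = 0.4332 d⁻¹.
11.07·exp(−k·t) = 4.4 → t = ln(11.07/4.4)/k = 184000 s = 51.10 h.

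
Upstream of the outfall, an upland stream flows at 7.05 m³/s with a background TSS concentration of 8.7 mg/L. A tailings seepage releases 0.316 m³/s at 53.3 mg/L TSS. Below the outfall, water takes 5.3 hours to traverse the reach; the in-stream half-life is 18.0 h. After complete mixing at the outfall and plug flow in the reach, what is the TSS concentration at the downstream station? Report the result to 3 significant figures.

Flow-weighted average: C = (7.050·8.700 + 0.3160·53.30) / 7.366 = 78.18/7.366 = 10.61 mg/L.
Half-life 18.0 h → k = ln 2 / 18.0 = 0.03851 h⁻¹ = 0.9242 d⁻¹.
Decay over the reach: 10.61·exp(−kt) = 10.61·0.8154 = 8.654 mg/L.

8.65 mg/L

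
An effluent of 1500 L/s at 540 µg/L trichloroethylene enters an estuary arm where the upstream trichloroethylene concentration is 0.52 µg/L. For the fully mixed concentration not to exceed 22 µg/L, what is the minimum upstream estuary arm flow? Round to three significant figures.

Set C_mix = 22: (Q·0.5200 + 1500·540.0) / (Q + 1500) = 22
→ Q = 1500·(540.0 − 22)/(22 − 0.5200) = 36170 L/s.

36200 L/s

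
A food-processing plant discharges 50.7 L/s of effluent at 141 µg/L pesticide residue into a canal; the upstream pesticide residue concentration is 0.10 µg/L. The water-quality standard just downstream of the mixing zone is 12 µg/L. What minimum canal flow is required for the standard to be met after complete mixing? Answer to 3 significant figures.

550 L/s

Set C_mix = 12: (Q·0.1000 + 50.70·141.0) / (Q + 50.70) = 12
→ Q = 50.70·(141.0 − 12)/(12 − 0.1000) = 549.6 L/s.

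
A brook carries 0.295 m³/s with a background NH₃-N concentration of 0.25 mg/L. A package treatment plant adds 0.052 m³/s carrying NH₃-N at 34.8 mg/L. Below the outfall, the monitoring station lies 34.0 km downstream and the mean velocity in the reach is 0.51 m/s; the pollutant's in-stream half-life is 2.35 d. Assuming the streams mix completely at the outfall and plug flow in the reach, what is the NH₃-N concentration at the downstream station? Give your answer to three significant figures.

Mass balance: C = (0.2950·0.2500 + 0.05200·34.80) / 0.3470 = 1.883/0.3470 = 5.428 mg/L.
Travel time t = 34.0·1000 / 0.51 = 66670 s = 18.52 h.
Half-life 2.35 d → k = ln 2 / 2.35 = 0.2950 d⁻¹.
Decay over the reach: 5.428·exp(−kt) = 5.428·0.7965 = 4.323 mg/L.

4.32 mg/L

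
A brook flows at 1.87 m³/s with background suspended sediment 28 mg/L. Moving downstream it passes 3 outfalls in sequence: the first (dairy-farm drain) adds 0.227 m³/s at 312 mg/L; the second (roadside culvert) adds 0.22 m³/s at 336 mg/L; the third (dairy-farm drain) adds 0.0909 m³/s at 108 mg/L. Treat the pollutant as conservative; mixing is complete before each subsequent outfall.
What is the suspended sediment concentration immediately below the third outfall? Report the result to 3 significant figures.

85.9 mg/L

After outfall 1: Q = 1.870 + 0.2270 = 2.097 m³/s; C = (1.870·28.00 + 0.2270·312.0)/2.097 = 58.74 mg/L.
After outfall 2: Q = 2.097 + 0.2200 = 2.317 m³/s; C = (2.097·58.74 + 0.2200·336.0)/2.317 = 85.07 mg/L.
After outfall 3: Q = 2.317 + 0.09090 = 2.408 m³/s; C = (2.317·85.07 + 0.09090·108.0)/2.408 = 85.93 mg/L.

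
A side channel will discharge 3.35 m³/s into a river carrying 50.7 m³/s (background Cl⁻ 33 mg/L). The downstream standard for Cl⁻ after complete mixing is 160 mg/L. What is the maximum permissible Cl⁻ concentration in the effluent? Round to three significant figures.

2080 mg/L

At the limit, (Qr·Cr + Qe·Cₑ)/(Qr + Qe) = 160:
Cₑ = (54.05·160 − 50.70·33.00) / 3.350 = 2082 mg/L.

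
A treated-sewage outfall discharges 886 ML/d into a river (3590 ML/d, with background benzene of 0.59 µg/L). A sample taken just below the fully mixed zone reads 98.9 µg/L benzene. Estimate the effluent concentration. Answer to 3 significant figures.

Mass balance: 3590·0.5900 + 886.0·Cₑ = 4476·98.90
→ Cₑ = (4476·98.90 − 3590·0.5900) / 886.0 = 497.2 µg/L.

497 µg/L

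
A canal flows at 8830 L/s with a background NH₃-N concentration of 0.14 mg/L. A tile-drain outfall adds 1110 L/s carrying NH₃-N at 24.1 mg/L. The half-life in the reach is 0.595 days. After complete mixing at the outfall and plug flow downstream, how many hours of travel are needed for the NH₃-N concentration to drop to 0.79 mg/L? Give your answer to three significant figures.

26.2 h

After mixing, C = (8830·0.1400 + 1110·24.10) / 9940 = 27990/9940 = 2.816 mg/L.
Half-life 0.595 d → k = ln 2 / 0.595 = 1.165 d⁻¹.
2.816·exp(−k·t) = 0.79 → t = ln(2.816/0.79)/k = 94260 s = 26.18 h.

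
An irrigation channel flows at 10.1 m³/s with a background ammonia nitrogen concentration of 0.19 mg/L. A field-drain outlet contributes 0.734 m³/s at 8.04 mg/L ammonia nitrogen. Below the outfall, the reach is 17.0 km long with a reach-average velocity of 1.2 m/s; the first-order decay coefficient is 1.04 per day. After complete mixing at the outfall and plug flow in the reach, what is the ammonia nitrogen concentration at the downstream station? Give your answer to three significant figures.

Mixed concentration C = ΣQC/ΣQ = (10.10·0.1900 + 0.7340·8.040) / 10.83 = 7.820/10.83 = 0.7218 mg/L.
Travel time t = 17.0·1000 / 1.2 = 14170 s = 3.935 h.
Decay over the reach: 0.7218·exp(−kt) = 0.7218·0.8432 = 0.6087 mg/L.

0.609 mg/L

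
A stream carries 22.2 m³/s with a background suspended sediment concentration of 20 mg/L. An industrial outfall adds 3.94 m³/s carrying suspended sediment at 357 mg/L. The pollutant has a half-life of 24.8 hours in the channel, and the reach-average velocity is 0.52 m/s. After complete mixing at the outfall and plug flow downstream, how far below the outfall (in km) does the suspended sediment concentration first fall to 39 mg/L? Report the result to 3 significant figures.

39.9 km

Mixed concentration C = ΣQC/ΣQ = (22.20·20.00 + 3.940·357.0) / 26.14 = 1851/26.14 = 70.79 mg/L.
Half-life 24.8 h → k = ln 2 / 24.8 = 0.02795 h⁻¹ = 0.6708 d⁻¹.
Set 70.79·exp(−k·t) = 39 → t = ln(70.79/39)/k = 76800 s = 21.33 h.
Distance = v·t = 0.52·76800 = 39930 m = 39.93 km.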